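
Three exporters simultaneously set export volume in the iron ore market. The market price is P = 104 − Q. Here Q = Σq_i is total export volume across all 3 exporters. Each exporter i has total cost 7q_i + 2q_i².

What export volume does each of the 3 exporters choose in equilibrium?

12.125

A representative exporter's profit is π_i = q_i(104 − Q) − 7q_i − 2q_i², with Q = q_i + Σ_{j≠i} q_j.
First-order condition: 97 − 6q_i − Σ_{j≠i} q_j = 0.
In a symmetric equilibrium every exporter chooses the same q, so Σ_{j≠i} q_j = 2q. The condition becomes 97 − 8q = 0, giving q = 97/8 = 12.125.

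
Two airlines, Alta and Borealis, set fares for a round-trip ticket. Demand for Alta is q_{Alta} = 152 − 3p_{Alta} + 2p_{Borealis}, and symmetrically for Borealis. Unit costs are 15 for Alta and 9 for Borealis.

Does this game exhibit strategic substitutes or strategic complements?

Alta's profit: π = (p_{Alta} − 15)(152 − 3p_{Alta} + 2p_{Borealis}).
∂π/∂p_{Alta} = 197 − 6p_{Alta} + 2p_{Borealis} = 0 ⇒ p_{Alta} = 197/6 + (1/3)p_{Borealis}.
The best-response slope dp_{Alta}/dp_{Borealis} = 1/3 > 0: the reaction function is upward-sloping, so the choices are strategic complements.

strategic complements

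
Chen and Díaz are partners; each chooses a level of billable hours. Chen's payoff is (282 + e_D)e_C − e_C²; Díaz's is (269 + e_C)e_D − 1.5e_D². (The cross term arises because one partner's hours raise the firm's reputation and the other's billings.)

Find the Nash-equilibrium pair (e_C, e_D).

Expanding Chen's payoff: 282e_C + e_De_C − e_C².
∂π/∂e_C = 282 + e_D − 2e_C = 0, so e_C = 141 + 0.5e_D.
Likewise for Díaz: e_D = 269/3 + (1/3)e_C.
Substituting the second reaction function into the first: e_C = 141 + 0.5(269/3 + (1/3)e_C), which gives (5/6)e_C = 1115/6 ⇒ e_C = 223.
Then e_D = 269/3 + (1/3)·223 = 164.

223, 164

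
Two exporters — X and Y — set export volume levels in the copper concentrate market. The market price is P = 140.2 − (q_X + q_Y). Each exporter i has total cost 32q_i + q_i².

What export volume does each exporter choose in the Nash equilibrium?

21.64

Exporter X's profit: π = q_X(140.2 − (q_X + q_Y)) − 32q_X − q_X².
∂π/∂q_X = 108.2 − 4q_X − q_Y = 0, so q_X = 27.05 − 0.25q_Y.
The game is symmetric, so in equilibrium q_Y = q_X: the reaction function gives 1.25q_X = 27.05, hence q_X = 21.64.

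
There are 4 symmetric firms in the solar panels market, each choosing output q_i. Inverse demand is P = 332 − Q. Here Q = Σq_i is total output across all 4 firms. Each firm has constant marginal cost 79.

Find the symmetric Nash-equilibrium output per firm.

50.6

A representative firm's profit is π_i = q_i(332 − Q) − 79q_i, with Q = q_i + Σ_{j≠i} q_j.
First-order condition: 253 − 2q_i − Σ_{j≠i} q_j = 0.
In a symmetric equilibrium every firm chooses the same q, so Σ_{j≠i} q_j = 3q. The condition becomes 253 − 5q = 0, giving q = 253/5 = 50.6.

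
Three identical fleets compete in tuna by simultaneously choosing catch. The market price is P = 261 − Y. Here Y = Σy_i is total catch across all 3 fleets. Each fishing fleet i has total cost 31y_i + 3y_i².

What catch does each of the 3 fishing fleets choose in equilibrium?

23

A representative fishing fleet's profit is π_i = y_i(261 − Y) − 31y_i − 3y_i², with Y = y_i + Σ_{j≠i} y_j.
First-order condition: 230 − 8y_i − Σ_{j≠i} y_j = 0.
In a symmetric equilibrium every fishing fleet chooses the same y, so Σ_{j≠i} y_j = 2y. The condition becomes 230 − 10y = 0, giving y = 230/10 = 23.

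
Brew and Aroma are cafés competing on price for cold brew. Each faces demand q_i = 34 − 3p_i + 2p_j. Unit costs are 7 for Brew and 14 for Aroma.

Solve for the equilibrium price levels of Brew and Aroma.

15.0625, 17.6875

Brew's profit: π = (p_{Brew} − 7)(34 − 3p_{Brew} + 2p_{Aroma}).
∂π/∂p_{Brew} = 55 − 6p_{Brew} + 2p_{Aroma} = 0 ⇒ p_{Brew} = 55/6 + (1/3)p_{Aroma}.
Similarly p_{Aroma} = 38/3 + (1/3)p_{Brew}.
Plugging p_{Aroma} into Brew's best response: p_{Brew} = 55/6 + (1/3)(38/3 + (1/3)p_{Brew}) ⇒ (8/9)p_{Brew} = 241/18, so p_{Brew} = 15.0625.
Then p_{Aroma} = 38/3 + (1/3)·15.0625 = 17.6875.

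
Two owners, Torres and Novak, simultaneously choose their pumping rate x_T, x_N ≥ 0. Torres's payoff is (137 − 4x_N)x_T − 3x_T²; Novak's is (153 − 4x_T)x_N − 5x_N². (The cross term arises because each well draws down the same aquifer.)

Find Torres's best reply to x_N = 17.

11.5

Expanding Torres's payoff: 137x_T − 4x_Nx_T − 3x_T².
∂π/∂x_T = 137 − 4x_N − 6x_T = 0, so x_T = 137/6 − (2/3)x_N.
At x_N = 17: x_T = 137/6 − (2/3)·17 = 11.5.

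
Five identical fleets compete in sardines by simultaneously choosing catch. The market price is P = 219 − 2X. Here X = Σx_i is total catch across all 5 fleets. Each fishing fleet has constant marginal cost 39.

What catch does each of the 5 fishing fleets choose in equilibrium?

15

A representative fishing fleet's profit is π_i = x_i(219 − 2X) − 39x_i, with X = x_i + Σ_{j≠i} x_j.
First-order condition: 180 − 4x_i − 2Σ_{j≠i} x_j = 0.
Imposing symmetry (x_j = x for all j) turns Σ_{j≠i} x_j into 4x, so 180 = 12x and x = 15.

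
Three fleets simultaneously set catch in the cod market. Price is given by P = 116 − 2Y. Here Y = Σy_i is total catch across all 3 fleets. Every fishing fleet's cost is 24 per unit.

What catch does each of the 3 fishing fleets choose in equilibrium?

11.5

A representative fishing fleet's profit is π_i = y_i(116 − 2Y) − 24y_i, with Y = y_i + Σ_{j≠i} y_j.
First-order condition: 92 − 4y_i − 2Σ_{j≠i} y_j = 0.
With identical fishing fleets, set every y_j = y: then 92 − 4y − 4y = 0, i.e. y = 92/8 = 11.5.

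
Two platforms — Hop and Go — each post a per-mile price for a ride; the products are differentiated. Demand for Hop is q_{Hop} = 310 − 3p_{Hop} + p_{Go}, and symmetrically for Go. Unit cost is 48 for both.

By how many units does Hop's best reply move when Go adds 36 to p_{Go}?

6

Hop's profit: π = (p_{Hop} − 48)(310 − 3p_{Hop} + p_{Go}).
∂π/∂p_{Hop} = 454 − 6p_{Hop} + p_{Go} = 0 ⇒ p_{Hop} = 227/3 + (1/6)p_{Go}.
The reaction-function slope is 1/6, so a 36-unit rise in p_{Go} moves p_{Hop} by 1/6 × 36 = 6. Hop's best response rises — the actions are strategic complements.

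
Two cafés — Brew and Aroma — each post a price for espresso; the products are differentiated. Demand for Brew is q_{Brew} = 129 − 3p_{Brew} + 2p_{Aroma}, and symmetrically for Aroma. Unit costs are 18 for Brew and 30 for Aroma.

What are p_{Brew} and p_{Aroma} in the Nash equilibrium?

48, 52.5

Brew's profit: π = (p_{Brew} − 18)(129 − 3p_{Brew} + 2p_{Aroma}).
∂π/∂p_{Brew} = 183 − 6p_{Brew} + 2p_{Aroma} = 0 ⇒ p_{Brew} = 30.5 + (1/3)p_{Aroma}.
Similarly p_{Aroma} = 36.5 + (1/3)p_{Brew}.
Solving the two reaction functions simultaneously: (1 − (1/3)(1/3))p_{Brew} = 30.5 + (1/3)·36.5, so (8/9)p_{Brew} = 128/3 and p_{Brew} = 48.
Then p_{Aroma} = 36.5 + (1/3)·48 = 52.5.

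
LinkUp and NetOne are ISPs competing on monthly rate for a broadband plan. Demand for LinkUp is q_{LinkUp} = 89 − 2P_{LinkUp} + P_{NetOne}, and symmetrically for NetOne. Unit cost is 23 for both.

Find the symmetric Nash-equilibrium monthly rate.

45

LinkUp's profit: π = (P_{LinkUp} − 23)(89 − 2P_{LinkUp} + P_{NetOne}).
∂π/∂P_{LinkUp} = 135 − 4P_{LinkUp} + P_{NetOne} = 0 ⇒ P_{LinkUp} = 33.75 + 0.25P_{NetOne}.
By symmetry P_{NetOne} = P_{LinkUp}; substituting into the reaction function, 0.75P_{LinkUp} = 33.75 and P_{LinkUp} = 45.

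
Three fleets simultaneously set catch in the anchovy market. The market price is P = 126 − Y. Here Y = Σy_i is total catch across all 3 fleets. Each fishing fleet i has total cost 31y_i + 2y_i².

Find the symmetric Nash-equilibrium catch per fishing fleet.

11.875

A representative fishing fleet's profit is π_i = y_i(126 − Y) − 31y_i − 2y_i², with Y = y_i + Σ_{j≠i} y_j.
First-order condition: 95 − 6y_i − Σ_{j≠i} y_j = 0.
Imposing symmetry (y_j = y for all j) turns Σ_{j≠i} y_j into 2y, so 95 = 8y and y = 11.875.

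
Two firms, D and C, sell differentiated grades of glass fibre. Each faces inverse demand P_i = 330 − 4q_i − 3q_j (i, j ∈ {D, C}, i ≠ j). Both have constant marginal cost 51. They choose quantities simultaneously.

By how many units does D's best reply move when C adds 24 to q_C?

-9

Firm D's profit: π = q_D(330 − 4q_D − 3q_C) − 51q_D.
∂π/∂q_D = 279 − 8q_D − 3q_C = 0 ⇒ q_D = 34.875 − 0.375q_C.
The reaction-function slope is −0.375, so a 24-unit rise in q_C moves q_D by −0.375 × 24 = −9. D's best response falls — the actions are strategic substitutes.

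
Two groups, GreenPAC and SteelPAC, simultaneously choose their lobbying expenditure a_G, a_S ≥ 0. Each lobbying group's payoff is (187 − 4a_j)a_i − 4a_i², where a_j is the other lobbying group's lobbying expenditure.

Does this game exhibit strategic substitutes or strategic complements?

strategic substitutes

GreenPAC's payoff is (187 − 4a_S)a_G − 4a_G².
∂π/∂a_G = 187 − 4a_S − 8a_G = 0, so a_G = 23.375 − 0.5a_S.
The best-response slope da_G/da_S = −0.5 < 0: the reaction function is downward-sloping, so the choices are strategic substitutes.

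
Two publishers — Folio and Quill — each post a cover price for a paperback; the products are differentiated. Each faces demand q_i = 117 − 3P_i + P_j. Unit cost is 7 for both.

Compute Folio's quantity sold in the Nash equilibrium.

61.8

Folio's profit: π = (P_{Folio} − 7)(117 − 3P_{Folio} + P_{Quill}).
∂π/∂P_{Folio} = 138 − 6P_{Folio} + P_{Quill} = 0 ⇒ P_{Folio} = 23 + (1/6)P_{Quill}.
By symmetry P_{Quill} = P_{Folio}; substituting into the reaction function, (5/6)P_{Folio} = 23 and P_{Folio} = 27.6.
q_{Folio} = 117 − 3·27.6 + 27.6 = 61.8.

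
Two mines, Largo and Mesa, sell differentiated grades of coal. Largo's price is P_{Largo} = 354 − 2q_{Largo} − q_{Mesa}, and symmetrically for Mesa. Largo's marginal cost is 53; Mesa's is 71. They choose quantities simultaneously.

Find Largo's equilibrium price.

175.8

Mine Largo's profit: π = q_{Largo}(354 − 2q_{Largo} − q_{Mesa}) − 53q_{Largo}.
∂π/∂q_{Largo} = 301 − 4q_{Largo} − q_{Mesa} = 0 ⇒ q_{Largo} = 75.25 − 0.25q_{Mesa}.
Similarly q_{Mesa} = 70.75 − 0.25q_{Largo}.
Plugging q_{Mesa} into Largo's best response: q_{Largo} = 75.25 − 0.25(70.75 − 0.25q_{Largo}) ⇒ 0.9375q_{Largo} = 57.5625, so q_{Largo} = 61.4.
Then q_{Mesa} = 70.75 − 0.25·61.4 = 55.4.
P_{Largo} = 354 − 2·61.4 − 55.4 = 175.8.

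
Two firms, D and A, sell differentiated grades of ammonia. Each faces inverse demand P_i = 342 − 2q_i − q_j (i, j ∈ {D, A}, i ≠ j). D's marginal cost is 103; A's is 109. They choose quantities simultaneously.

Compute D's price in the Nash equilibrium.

Firm D's profit: π = q_D(342 − 2q_D − q_A) − 103q_D.
∂π/∂q_D = 239 − 4q_D − q_A = 0 ⇒ q_D = 59.75 − 0.25q_A.
Similarly q_A = 58.25 − 0.25q_D.
Substituting the second reaction function into the first: q_D = 59.75 − 0.25(58.25 − 0.25q_D), which gives 0.9375q_D = 45.1875 ⇒ q_D = 48.2.
Then q_A = 58.25 − 0.25·48.2 = 46.2.
P_D = 342 − 2·48.2 − 46.2 = 199.4.

199.4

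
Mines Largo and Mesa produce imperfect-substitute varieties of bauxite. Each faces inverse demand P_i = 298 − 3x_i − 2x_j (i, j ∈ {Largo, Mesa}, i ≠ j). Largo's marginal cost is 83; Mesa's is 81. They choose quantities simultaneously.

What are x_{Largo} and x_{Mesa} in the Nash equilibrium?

Mine Largo's profit: π = x_{Largo}(298 − 3x_{Largo} − 2x_{Mesa}) − 83x_{Largo}.
∂π/∂x_{Largo} = 215 − 6x_{Largo} − 2x_{Mesa} = 0 ⇒ x_{Largo} = 215/6 − (1/3)x_{Mesa}.
Similarly x_{Mesa} = 217/6 − (1/3)x_{Largo}.
Plugging x_{Mesa} into Largo's best response: x_{Largo} = 215/6 − (1/3)(217/6 − (1/3)x_{Largo}) ⇒ (8/9)x_{Largo} = 214/9, so x_{Largo} = 26.75.
Then x_{Mesa} = 217/6 − (1/3)·26.75 = 27.25.

26.75, 27.25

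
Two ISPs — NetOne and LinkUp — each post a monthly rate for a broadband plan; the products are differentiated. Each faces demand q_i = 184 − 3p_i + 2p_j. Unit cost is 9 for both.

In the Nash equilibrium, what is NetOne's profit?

NetOne's profit: π = (p_{NetOne} − 9)(184 − 3p_{NetOne} + 2p_{LinkUp}).
∂π/∂p_{NetOne} = 211 − 6p_{NetOne} + 2p_{LinkUp} = 0 ⇒ p_{NetOne} = 211/6 + (1/3)p_{LinkUp}.
By symmetry p_{LinkUp} = p_{NetOne}; substituting into the reaction function, (2/3)p_{NetOne} = 211/6 and p_{NetOne} = 52.75.
q_{NetOne} = 184 − 3·52.75 + 2·52.75 = 131.25.
Profit = (52.75 − 9)·131.25 = 5742.1875.

5742.1875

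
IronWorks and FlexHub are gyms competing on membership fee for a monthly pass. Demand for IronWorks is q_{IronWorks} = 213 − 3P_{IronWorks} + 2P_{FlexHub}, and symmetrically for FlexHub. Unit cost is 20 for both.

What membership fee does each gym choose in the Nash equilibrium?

IronWorks's profit: π = (P_{IronWorks} − 20)(213 − 3P_{IronWorks} + 2P_{FlexHub}).
∂π/∂P_{IronWorks} = 273 − 6P_{IronWorks} + 2P_{FlexHub} = 0 ⇒ P_{IronWorks} = 45.5 + (1/3)P_{FlexHub}.
By symmetry P_{FlexHub} = P_{IronWorks}; substituting into the reaction function, (2/3)P_{IronWorks} = 45.5 and P_{IronWorks} = 68.25.

68.25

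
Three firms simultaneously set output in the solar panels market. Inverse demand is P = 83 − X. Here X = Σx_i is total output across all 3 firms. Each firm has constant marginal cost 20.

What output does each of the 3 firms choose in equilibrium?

15.75

A representative firm's profit is π_i = x_i(83 − X) − 20x_i, with X = x_i + Σ_{j≠i} x_j.
First-order condition: 63 − 2x_i − Σ_{j≠i} x_j = 0.
Imposing symmetry (x_j = x for all j) turns Σ_{j≠i} x_j into 2x, so 63 = 4x and x = 15.75.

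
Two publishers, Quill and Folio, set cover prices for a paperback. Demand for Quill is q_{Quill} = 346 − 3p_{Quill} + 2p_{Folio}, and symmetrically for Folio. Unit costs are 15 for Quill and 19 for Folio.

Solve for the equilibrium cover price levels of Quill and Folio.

98.5, 100

Quill's profit: π = (p_{Quill} − 15)(346 − 3p_{Quill} + 2p_{Folio}).
∂π/∂p_{Quill} = 391 − 6p_{Quill} + 2p_{Folio} = 0 ⇒ p_{Quill} = 391/6 + (1/3)p_{Folio}.
Similarly p_{Folio} = 403/6 + (1/3)p_{Quill}.
Plugging p_{Folio} into Quill's best response: p_{Quill} = 391/6 + (1/3)(403/6 + (1/3)p_{Quill}) ⇒ (8/9)p_{Quill} = 788/9, so p_{Quill} = 98.5.
Then p_{Folio} = 403/6 + (1/3)·98.5 = 100.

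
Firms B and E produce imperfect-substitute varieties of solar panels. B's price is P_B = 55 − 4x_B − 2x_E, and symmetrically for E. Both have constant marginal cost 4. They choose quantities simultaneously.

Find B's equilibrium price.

Firm B's profit: π = x_B(55 − 4x_B − 2x_E) − 4x_B.
∂π/∂x_B = 51 − 8x_B − 2x_E = 0 ⇒ x_B = 6.375 − 0.25x_E.
Setting x_B = x_E in the reaction function: x_B = 6.375 − 0.25x_B, so x_B = 6.375 / 1.25 = 5.1.
P_B = 55 − 4·5.1 − 2·5.1 = 24.4.

24.4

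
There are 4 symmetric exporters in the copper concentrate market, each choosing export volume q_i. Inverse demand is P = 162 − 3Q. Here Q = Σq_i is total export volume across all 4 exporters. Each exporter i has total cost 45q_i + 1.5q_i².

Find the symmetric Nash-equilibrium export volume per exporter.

6.5

A representative exporter's profit is π_i = q_i(162 − 3Q) − 45q_i − 1.5q_i², with Q = q_i + Σ_{j≠i} q_j.
First-order condition: 117 − 9q_i − 3Σ_{j≠i} q_j = 0.
With identical exporters, set every q_j = q: then 117 − 9q − 9q = 0, i.e. q = 117/18 = 6.5.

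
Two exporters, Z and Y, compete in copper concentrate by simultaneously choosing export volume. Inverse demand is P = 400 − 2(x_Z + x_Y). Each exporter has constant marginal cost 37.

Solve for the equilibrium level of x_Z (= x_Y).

Exporter Z's profit: π = x_Z(400 − 2(x_Z + x_Y)) − 37x_Z.
∂π/∂x_Z = 363 − 4x_Z − 2x_Y = 0, so x_Z = 90.75 − 0.5x_Y.
The game is symmetric, so in equilibrium x_Y = x_Z: the reaction function gives 1.5x_Z = 90.75, hence x_Z = 60.5.

60.5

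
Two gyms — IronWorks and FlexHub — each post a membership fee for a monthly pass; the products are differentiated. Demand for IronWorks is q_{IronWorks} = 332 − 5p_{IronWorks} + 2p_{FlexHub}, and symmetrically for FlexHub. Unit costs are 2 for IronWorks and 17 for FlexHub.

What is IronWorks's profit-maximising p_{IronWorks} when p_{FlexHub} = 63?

IronWorks's profit: π = (p_{IronWorks} − 2)(332 − 5p_{IronWorks} + 2p_{FlexHub}).
∂π/∂p_{IronWorks} = 342 − 10p_{IronWorks} + 2p_{FlexHub} = 0 ⇒ p_{IronWorks} = 34.2 + 0.2p_{FlexHub}.
At p_{FlexHub} = 63: p_{IronWorks} = 34.2 + 0.2·63 = 46.8.

46.8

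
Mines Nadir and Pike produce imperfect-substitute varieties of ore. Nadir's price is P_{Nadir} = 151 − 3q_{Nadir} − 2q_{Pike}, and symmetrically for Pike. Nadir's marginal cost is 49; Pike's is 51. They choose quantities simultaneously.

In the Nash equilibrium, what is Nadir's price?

Mine Nadir's profit: π = q_{Nadir}(151 − 3q_{Nadir} − 2q_{Pike}) − 49q_{Nadir}.
∂π/∂q_{Nadir} = 102 − 6q_{Nadir} − 2q_{Pike} = 0 ⇒ q_{Nadir} = 17 − (1/3)q_{Pike}.
Similarly q_{Pike} = 50/3 − (1/3)q_{Nadir}.
Substituting the second reaction function into the first: q_{Nadir} = 17 − (1/3)(50/3 − (1/3)q_{Nadir}), which gives (8/9)q_{Nadir} = 103/9 ⇒ q_{Nadir} = 12.875.
Then q_{Pike} = 50/3 − (1/3)·12.875 = 12.375.
P_{Nadir} = 151 − 3·12.875 − 2·12.375 = 87.625.

87.625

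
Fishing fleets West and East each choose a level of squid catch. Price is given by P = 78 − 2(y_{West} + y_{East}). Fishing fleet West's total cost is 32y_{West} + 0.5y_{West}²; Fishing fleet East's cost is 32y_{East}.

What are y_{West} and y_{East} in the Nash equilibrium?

5.75, 8.625

Fishing fleet West's profit: π = y_{West}(78 − 2(y_{West} + y_{East})) − 32y_{West} − 0.5y_{West}².
∂π/∂y_{West} = 46 − 5y_{West} − 2y_{East} = 0, so y_{West} = 9.2 − 0.4y_{East}.
For East: ∂π/∂y_{East} = 46 − 4y_{East} − 2y_{West} = 0 ⇒ y_{East} = 11.5 − 0.5y_{West}.
Solving the two reaction functions simultaneously: (1 − (−0.4)(−0.5))y_{West} = 9.2 − 0.4·11.5, so 0.8y_{West} = 4.6 and y_{West} = 5.75.
Then y_{East} = 11.5 − 0.5·5.75 = 8.625.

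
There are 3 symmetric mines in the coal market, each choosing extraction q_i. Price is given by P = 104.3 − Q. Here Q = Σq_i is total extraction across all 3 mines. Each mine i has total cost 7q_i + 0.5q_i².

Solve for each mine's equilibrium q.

A representative mine's profit is π_i = q_i(104.3 − Q) − 7q_i − 0.5q_i², with Q = q_i + Σ_{j≠i} q_j.
First-order condition: 97.3 − 3q_i − Σ_{j≠i} q_j = 0.
In a symmetric equilibrium every mine chooses the same q, so Σ_{j≠i} q_j = 2q. The condition becomes 97.3 − 5q = 0, giving q = 97.3/5 = 19.46.

19.46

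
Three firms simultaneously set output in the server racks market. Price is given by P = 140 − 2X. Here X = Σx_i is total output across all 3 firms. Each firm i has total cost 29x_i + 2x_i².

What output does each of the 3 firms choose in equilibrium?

A representative firm's profit is π_i = x_i(140 − 2X) − 29x_i − 2x_i², with X = x_i + Σ_{j≠i} x_j.
First-order condition: 111 − 8x_i − 2Σ_{j≠i} x_j = 0.
With identical firms, set every x_j = x: then 111 − 8x − 4x = 0, i.e. x = 111/12 = 9.25.

9.25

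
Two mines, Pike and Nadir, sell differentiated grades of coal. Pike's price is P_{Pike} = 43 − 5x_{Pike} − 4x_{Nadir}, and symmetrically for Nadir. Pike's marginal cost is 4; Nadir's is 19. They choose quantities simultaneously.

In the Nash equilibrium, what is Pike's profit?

61.25

Mine Pike's profit: π = x_{Pike}(43 − 5x_{Pike} − 4x_{Nadir}) − 4x_{Pike}.
∂π/∂x_{Pike} = 39 − 10x_{Pike} − 4x_{Nadir} = 0 ⇒ x_{Pike} = 3.9 − 0.4x_{Nadir}.
Similarly x_{Nadir} = 2.4 − 0.4x_{Pike}.
Solving the two reaction functions simultaneously: (1 − (−0.4)(−0.4))x_{Pike} = 3.9 − 0.4·2.4, so 0.84x_{Pike} = 2.94 and x_{Pike} = 3.5.
Then x_{Nadir} = 2.4 − 0.4·3.5 = 1.
P_{Pike} = 43 − 5·3.5 − 4·1 = 21.5.
Profit = (21.5 − 4)·3.5 = 61.25.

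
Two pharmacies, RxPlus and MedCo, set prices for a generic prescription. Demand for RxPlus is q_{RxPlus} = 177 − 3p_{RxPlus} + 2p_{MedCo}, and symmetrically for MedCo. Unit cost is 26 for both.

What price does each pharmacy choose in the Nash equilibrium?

63.75

RxPlus's profit: π = (p_{RxPlus} − 26)(177 − 3p_{RxPlus} + 2p_{MedCo}).
∂π/∂p_{RxPlus} = 255 − 6p_{RxPlus} + 2p_{MedCo} = 0 ⇒ p_{RxPlus} = 42.5 + (1/3)p_{MedCo}.
By symmetry p_{MedCo} = p_{RxPlus}; substituting into the reaction function, (2/3)p_{RxPlus} = 42.5 and p_{RxPlus} = 63.75.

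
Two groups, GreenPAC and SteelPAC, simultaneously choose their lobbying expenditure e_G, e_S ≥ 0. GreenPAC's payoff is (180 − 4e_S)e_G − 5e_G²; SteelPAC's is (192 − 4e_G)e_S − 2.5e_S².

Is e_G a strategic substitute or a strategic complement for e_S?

strategic substitutes

Expanding GreenPAC's payoff: 180e_G − 4e_Se_G − 5e_G².
∂π/∂e_G = 180 − 4e_S − 10e_G = 0, so e_G = 18 − 0.4e_S.
The best-response slope de_G/de_S = −0.4 < 0: the reaction function is downward-sloping, so the choices are strategic substitutes.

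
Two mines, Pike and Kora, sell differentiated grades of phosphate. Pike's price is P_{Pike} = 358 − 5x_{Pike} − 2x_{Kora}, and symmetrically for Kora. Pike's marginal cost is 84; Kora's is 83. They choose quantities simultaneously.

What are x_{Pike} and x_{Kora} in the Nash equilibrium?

22.8125, 22.9375

Mine Pike's profit: π = x_{Pike}(358 − 5x_{Pike} − 2x_{Kora}) − 84x_{Pike}.
∂π/∂x_{Pike} = 274 − 10x_{Pike} − 2x_{Kora} = 0 ⇒ x_{Pike} = 27.4 − 0.2x_{Kora}.
Similarly x_{Kora} = 27.5 − 0.2x_{Pike}.
Substituting the second reaction function into the first: x_{Pike} = 27.4 − 0.2(27.5 − 0.2x_{Pike}), which gives 0.96x_{Pike} = 21.9 ⇒ x_{Pike} = 22.8125.
Then x_{Kora} = 27.5 − 0.2·22.8125 = 22.9375.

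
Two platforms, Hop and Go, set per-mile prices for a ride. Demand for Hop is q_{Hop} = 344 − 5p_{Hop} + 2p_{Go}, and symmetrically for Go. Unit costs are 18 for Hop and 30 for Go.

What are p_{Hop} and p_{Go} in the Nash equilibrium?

55.5, 60.5

Hop's profit: π = (p_{Hop} − 18)(344 − 5p_{Hop} + 2p_{Go}).
∂π/∂p_{Hop} = 434 − 10p_{Hop} + 2p_{Go} = 0 ⇒ p_{Hop} = 43.4 + 0.2p_{Go}.
Similarly p_{Go} = 49.4 + 0.2p_{Hop}.
Substituting the second reaction function into the first: p_{Hop} = 43.4 + 0.2(49.4 + 0.2p_{Hop}), which gives 0.96p_{Hop} = 53.28 ⇒ p_{Hop} = 55.5.
Then p_{Go} = 49.4 + 0.2·55.5 = 60.5.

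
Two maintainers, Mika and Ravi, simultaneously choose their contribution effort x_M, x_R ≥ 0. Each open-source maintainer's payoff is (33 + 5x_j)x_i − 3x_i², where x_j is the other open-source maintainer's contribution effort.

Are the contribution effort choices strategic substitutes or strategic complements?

strategic complements

Mika's payoff is (33 + 5x_R)x_M − 3x_M².
∂π/∂x_M = 33 + 5x_R − 6x_M = 0, so x_M = 5.5 + (5/6)x_R.
The best-response slope dx_M/dx_R = 5/6 > 0: the reaction function is upward-sloping, so the choices are strategic complements.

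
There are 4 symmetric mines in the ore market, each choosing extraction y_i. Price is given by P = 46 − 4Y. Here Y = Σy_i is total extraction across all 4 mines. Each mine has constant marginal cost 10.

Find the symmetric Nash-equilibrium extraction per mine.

A representative mine's profit is π_i = y_i(46 − 4Y) − 10y_i, with Y = y_i + Σ_{j≠i} y_j.
First-order condition: 36 − 8y_i − 4Σ_{j≠i} y_j = 0.
In a symmetric equilibrium every mine chooses the same y, so Σ_{j≠i} y_j = 3y. The condition becomes 36 − 20y = 0, giving y = 36/20 = 1.8.

1.8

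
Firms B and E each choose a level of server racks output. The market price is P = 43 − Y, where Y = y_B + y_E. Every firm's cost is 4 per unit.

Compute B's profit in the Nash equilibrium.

169

Firm B's profit: π = y_B(43 − (y_B + y_E)) − 4y_B.
∂π/∂y_B = 39 − 2y_B − y_E = 0, so y_B = 19.5 − 0.5y_E.
The game is symmetric, so in equilibrium y_E = y_B: the reaction function gives 1.5y_B = 19.5, hence y_B = 13.
Price P = 43 − 26 = 17.
B's profit: (17 − 4)·13 = 169.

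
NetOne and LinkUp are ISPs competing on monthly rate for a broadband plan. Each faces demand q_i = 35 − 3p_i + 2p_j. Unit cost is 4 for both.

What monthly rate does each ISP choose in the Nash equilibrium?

NetOne's profit: π = (p_{NetOne} − 4)(35 − 3p_{NetOne} + 2p_{LinkUp}).
∂π/∂p_{NetOne} = 47 − 6p_{NetOne} + 2p_{LinkUp} = 0 ⇒ p_{NetOne} = 47/6 + (1/3)p_{LinkUp}.
The game is symmetric, so in equilibrium p_{LinkUp} = p_{NetOne}: the reaction function gives (2/3)p_{NetOne} = 47/6, hence p_{NetOne} = 11.75.

11.75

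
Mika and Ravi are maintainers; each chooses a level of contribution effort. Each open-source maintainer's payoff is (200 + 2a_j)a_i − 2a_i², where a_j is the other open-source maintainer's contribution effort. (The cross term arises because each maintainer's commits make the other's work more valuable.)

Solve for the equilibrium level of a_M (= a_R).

Mika's payoff is (200 + 2a_R)a_M − 2a_M².
∂π/∂a_M = 200 + 2a_R − 4a_M = 0, so a_M = 50 + 0.5a_R.
The game is symmetric, so in equilibrium a_R = a_M: the reaction function gives 0.5a_M = 50, hence a_M = 100.

100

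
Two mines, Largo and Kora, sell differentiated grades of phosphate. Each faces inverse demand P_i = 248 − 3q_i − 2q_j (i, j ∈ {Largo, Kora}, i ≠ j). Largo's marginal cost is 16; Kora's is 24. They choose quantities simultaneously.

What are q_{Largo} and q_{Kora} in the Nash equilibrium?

29.5, 27.5

Mine Largo's profit: π = q_{Largo}(248 − 3q_{Largo} − 2q_{Kora}) − 16q_{Largo}.
∂π/∂q_{Largo} = 232 − 6q_{Largo} − 2q_{Kora} = 0 ⇒ q_{Largo} = 116/3 − (1/3)q_{Kora}.
Similarly q_{Kora} = 112/3 − (1/3)q_{Largo}.
Substituting the second reaction function into the first: q_{Largo} = 116/3 − (1/3)(112/3 − (1/3)q_{Largo}), which gives (8/9)q_{Largo} = 236/9 ⇒ q_{Largo} = 29.5.
Then q_{Kora} = 112/3 − (1/3)·29.5 = 27.5.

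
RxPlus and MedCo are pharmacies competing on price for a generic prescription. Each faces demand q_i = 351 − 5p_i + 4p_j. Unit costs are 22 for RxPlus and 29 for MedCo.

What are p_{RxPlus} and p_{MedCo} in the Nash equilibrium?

78.5, 81

RxPlus's profit: π = (p_{RxPlus} − 22)(351 − 5p_{RxPlus} + 4p_{MedCo}).
∂π/∂p_{RxPlus} = 461 − 10p_{RxPlus} + 4p_{MedCo} = 0 ⇒ p_{RxPlus} = 46.1 + 0.4p_{MedCo}.
Similarly p_{MedCo} = 49.6 + 0.4p_{RxPlus}.
Solving the two reaction functions simultaneously: (1 − (0.4)(0.4))p_{RxPlus} = 46.1 + 0.4·49.6, so 0.84p_{RxPlus} = 65.94 and p_{RxPlus} = 78.5.
Then p_{MedCo} = 49.6 + 0.4·78.5 = 81.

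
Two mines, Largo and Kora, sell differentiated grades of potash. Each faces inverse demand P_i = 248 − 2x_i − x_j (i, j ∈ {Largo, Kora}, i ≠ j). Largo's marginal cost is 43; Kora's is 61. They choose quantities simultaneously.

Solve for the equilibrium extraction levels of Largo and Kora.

42.2, 36.2

Mine Largo's profit: π = x_{Largo}(248 − 2x_{Largo} − x_{Kora}) − 43x_{Largo}.
∂π/∂x_{Largo} = 205 − 4x_{Largo} − x_{Kora} = 0 ⇒ x_{Largo} = 51.25 − 0.25x_{Kora}.
Similarly x_{Kora} = 46.75 − 0.25x_{Largo}.
Substituting the second reaction function into the first: x_{Largo} = 51.25 − 0.25(46.75 − 0.25x_{Largo}), which gives 0.9375x_{Largo} = 39.5625 ⇒ x_{Largo} = 42.2.
Then x_{Kora} = 46.75 − 0.25·42.2 = 36.2.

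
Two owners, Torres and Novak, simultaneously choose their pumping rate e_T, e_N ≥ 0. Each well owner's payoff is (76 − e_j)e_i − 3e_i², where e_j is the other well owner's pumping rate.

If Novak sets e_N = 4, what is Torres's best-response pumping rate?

12

Torres's payoff is (76 − e_N)e_T − 3e_T².
∂π/∂e_T = 76 − e_N − 6e_T = 0, so e_T = 38/3 − (1/6)e_N.
At e_N = 4: e_T = 38/3 − (1/6)·4 = 12.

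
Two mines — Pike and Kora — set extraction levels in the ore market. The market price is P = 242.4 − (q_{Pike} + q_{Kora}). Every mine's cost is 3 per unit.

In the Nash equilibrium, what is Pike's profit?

Mine Pike's profit: π = q_{Pike}(242.4 − (q_{Pike} + q_{Kora})) − 3q_{Pike}.
∂π/∂q_{Pike} = 239.4 − 2q_{Pike} − q_{Kora} = 0, so q_{Pike} = 119.7 − 0.5q_{Kora}.
Setting q_{Pike} = q_{Kora} in the reaction function: q_{Pike} = 119.7 − 0.5q_{Pike}, so q_{Pike} = 119.7 / 1.5 = 79.8.
Price P = 242.4 − 159.6 = 82.8.
Pike's profit: (82.8 − 3)·79.8 = 6368.04.

6368.04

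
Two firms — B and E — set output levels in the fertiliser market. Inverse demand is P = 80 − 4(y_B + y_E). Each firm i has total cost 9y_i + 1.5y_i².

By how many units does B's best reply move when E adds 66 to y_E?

-24

Firm B's profit: π = y_B(80 − 4(y_B + y_E)) − 9y_B − 1.5y_B².
∂π/∂y_B = 71 − 11y_B − 4y_E = 0, so y_B = 71/11 − (4/11)y_E.
The reaction-function slope is −4/11, so a 66-unit rise in y_E moves y_B by −4/11 × 66 = −24. B's best response falls — the actions are strategic substitutes.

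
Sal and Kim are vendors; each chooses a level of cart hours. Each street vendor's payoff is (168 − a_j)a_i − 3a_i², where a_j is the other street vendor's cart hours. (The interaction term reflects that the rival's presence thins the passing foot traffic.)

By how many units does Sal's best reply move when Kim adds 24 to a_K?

-4

Sal's payoff is (168 − a_K)a_S − 3a_S².
∂π/∂a_S = 168 − a_K − 6a_S = 0, so a_S = 28 − (1/6)a_K.
The reaction-function slope is −1/6, so a 24-unit rise in a_K moves a_S by −1/6 × 24 = −4. Sal's best response falls — the actions are strategic substitutes.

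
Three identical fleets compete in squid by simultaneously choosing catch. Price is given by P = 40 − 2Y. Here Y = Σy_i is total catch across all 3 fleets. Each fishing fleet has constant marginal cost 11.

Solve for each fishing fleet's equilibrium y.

3.625

A representative fishing fleet's profit is π_i = y_i(40 − 2Y) − 11y_i, with Y = y_i + Σ_{j≠i} y_j.
First-order condition: 29 − 4y_i − 2Σ_{j≠i} y_j = 0.
With identical fishing fleets, set every y_j = y: then 29 − 4y − 4y = 0, i.e. y = 29/8 = 3.625.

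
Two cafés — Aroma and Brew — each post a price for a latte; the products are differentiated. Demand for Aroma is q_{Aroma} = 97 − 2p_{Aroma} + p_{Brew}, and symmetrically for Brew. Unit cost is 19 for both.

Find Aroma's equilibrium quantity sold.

52

Aroma's profit: π = (p_{Aroma} − 19)(97 − 2p_{Aroma} + p_{Brew}).
∂π/∂p_{Aroma} = 135 − 4p_{Aroma} + p_{Brew} = 0 ⇒ p_{Aroma} = 33.75 + 0.25p_{Brew}.
By symmetry p_{Brew} = p_{Aroma}; substituting into the reaction function, 0.75p_{Aroma} = 33.75 and p_{Aroma} = 45.
q_{Aroma} = 97 − 2·45 + 45 = 52.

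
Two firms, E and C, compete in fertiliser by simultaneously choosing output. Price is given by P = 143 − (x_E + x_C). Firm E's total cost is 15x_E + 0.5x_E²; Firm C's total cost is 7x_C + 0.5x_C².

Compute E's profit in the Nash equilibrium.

1441.5

Firm E's profit: π = x_E(143 − (x_E + x_C)) − 15x_E − 0.5x_E².
∂π/∂x_E = 128 − 3x_E − x_C = 0, so x_E = 128/3 − (1/3)x_C.
By the same steps for C: x_C = 136/3 − (1/3)x_E.
Solving the two reaction functions simultaneously: (1 − (−1/3)(−1/3))x_E = 128/3 − (1/3)·(136/3), so (8/9)x_E = 248/9 and x_E = 31.
Then x_C = 136/3 − (1/3)·31 = 35.
Price P = 143 − 66 = 77.
E's profit: (77 − 15)·31 − 0.5(31)² = 1441.5.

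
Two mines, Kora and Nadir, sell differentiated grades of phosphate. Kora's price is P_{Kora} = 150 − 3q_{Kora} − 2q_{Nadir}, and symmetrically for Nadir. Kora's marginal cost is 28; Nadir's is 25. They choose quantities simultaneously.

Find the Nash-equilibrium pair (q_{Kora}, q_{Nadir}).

15.0625, 15.8125

Mine Kora's profit: π = q_{Kora}(150 − 3q_{Kora} − 2q_{Nadir}) − 28q_{Kora}.
∂π/∂q_{Kora} = 122 − 6q_{Kora} − 2q_{Nadir} = 0 ⇒ q_{Kora} = 61/3 − (1/3)q_{Nadir}.
Similarly q_{Nadir} = 125/6 − (1/3)q_{Kora}.
Substituting the second reaction function into the first: q_{Kora} = 61/3 − (1/3)(125/6 − (1/3)q_{Kora}), which gives (8/9)q_{Kora} = 241/18 ⇒ q_{Kora} = 15.0625.
Then q_{Nadir} = 125/6 − (1/3)·15.0625 = 15.8125.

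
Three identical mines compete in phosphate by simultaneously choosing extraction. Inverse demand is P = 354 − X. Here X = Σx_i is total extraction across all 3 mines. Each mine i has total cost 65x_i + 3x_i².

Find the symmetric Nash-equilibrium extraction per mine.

28.9

A representative mine's profit is π_i = x_i(354 − X) − 65x_i − 3x_i², with X = x_i + Σ_{j≠i} x_j.
First-order condition: 289 − 8x_i − Σ_{j≠i} x_j = 0.
Imposing symmetry (x_j = x for all j) turns Σ_{j≠i} x_j into 2x, so 289 = 10x and x = 28.9.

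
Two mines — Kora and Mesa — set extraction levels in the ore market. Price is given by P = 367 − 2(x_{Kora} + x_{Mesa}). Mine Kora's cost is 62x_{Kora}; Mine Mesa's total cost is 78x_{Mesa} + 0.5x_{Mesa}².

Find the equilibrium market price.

180.375

Mine Kora's profit: π = x_{Kora}(367 − 2(x_{Kora} + x_{Mesa})) − 62x_{Kora}.
∂π/∂x_{Kora} = 305 − 4x_{Kora} − 2x_{Mesa} = 0, so x_{Kora} = 76.25 − 0.5x_{Mesa}.
For Mesa: ∂π/∂x_{Mesa} = 289 − 5x_{Mesa} − 2x_{Kora} = 0 ⇒ x_{Mesa} = 57.8 − 0.4x_{Kora}.
Substituting the second reaction function into the first: x_{Kora} = 76.25 − 0.5(57.8 − 0.4x_{Kora}), which gives 0.8x_{Kora} = 47.35 ⇒ x_{Kora} = 59.1875.
Then x_{Mesa} = 57.8 − 0.4·59.1875 = 34.125.
Equilibrium price: P = 367 − 2·93.3125 = 180.375.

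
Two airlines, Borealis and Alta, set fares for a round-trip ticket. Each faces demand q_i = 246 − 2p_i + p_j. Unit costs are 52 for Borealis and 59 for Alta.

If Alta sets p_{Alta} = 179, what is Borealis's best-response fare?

132.25

Borealis's profit: π = (p_{Borealis} − 52)(246 − 2p_{Borealis} + p_{Alta}).
∂π/∂p_{Borealis} = 350 − 4p_{Borealis} + p_{Alta} = 0 ⇒ p_{Borealis} = 87.5 + 0.25p_{Alta}.
At p_{Alta} = 179: p_{Borealis} = 87.5 + 0.25·179 = 132.25.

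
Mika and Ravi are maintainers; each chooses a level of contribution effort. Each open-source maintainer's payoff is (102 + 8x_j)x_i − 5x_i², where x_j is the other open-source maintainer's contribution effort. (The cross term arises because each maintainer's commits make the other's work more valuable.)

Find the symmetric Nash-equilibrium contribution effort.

Mika's payoff is (102 + 8x_R)x_M − 5x_M².
∂π/∂x_M = 102 + 8x_R − 10x_M = 0, so x_M = 10.2 + 0.8x_R.
The game is symmetric, so in equilibrium x_R = x_M: the reaction function gives 0.2x_M = 10.2, hence x_M = 51.

51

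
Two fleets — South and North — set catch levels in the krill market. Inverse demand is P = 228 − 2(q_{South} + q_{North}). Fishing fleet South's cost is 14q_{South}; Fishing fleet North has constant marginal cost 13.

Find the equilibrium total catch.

Fishing fleet South's profit: π = q_{South}(228 − 2(q_{South} + q_{North})) − 14q_{South}.
∂π/∂q_{South} = 214 − 4q_{South} − 2q_{North} = 0, so q_{South} = 53.5 − 0.5q_{North}.
By the same steps for North: q_{North} = 53.75 − 0.5q_{South}.
Substituting the second reaction function into the first: q_{South} = 53.5 − 0.5(53.75 − 0.5q_{South}), which gives 0.75q_{South} = 26.625 ⇒ q_{South} = 35.5.
Then q_{North} = 53.75 − 0.5·35.5 = 36.
Total catch: 35.5 + 36 = 71.5.

71.5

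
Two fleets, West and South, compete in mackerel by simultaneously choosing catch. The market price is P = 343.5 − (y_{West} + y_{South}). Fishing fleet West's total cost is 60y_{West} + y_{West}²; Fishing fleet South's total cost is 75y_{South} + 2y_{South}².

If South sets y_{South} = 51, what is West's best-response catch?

Fishing fleet West's profit: π = y_{West}(343.5 − (y_{West} + y_{South})) − 60y_{West} − y_{West}².
∂π/∂y_{West} = 283.5 − 4y_{West} − y_{South} = 0, so y_{West} = 70.875 − 0.25y_{South}.
At y_{South} = 51: y_{West} = 70.875 − 0.25·51 = 58.125.

58.125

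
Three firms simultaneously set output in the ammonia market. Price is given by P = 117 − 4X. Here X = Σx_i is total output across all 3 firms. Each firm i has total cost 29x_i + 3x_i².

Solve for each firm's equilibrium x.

4

A representative firm's profit is π_i = x_i(117 − 4X) − 29x_i − 3x_i², with X = x_i + Σ_{j≠i} x_j.
First-order condition: 88 − 14x_i − 4Σ_{j≠i} x_j = 0.
With identical firms, set every x_j = x: then 88 − 14x − 8x = 0, i.e. x = 88/22 = 4.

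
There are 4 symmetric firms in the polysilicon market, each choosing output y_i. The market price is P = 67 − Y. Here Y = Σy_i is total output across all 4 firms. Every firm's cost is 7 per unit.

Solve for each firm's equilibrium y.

A representative firm's profit is π_i = y_i(67 − Y) − 7y_i, with Y = y_i + Σ_{j≠i} y_j.
First-order condition: 60 − 2y_i − Σ_{j≠i} y_j = 0.
In a symmetric equilibrium every firm chooses the same y, so Σ_{j≠i} y_j = 3y. The condition becomes 60 − 5y = 0, giving y = 60/5 = 12.

12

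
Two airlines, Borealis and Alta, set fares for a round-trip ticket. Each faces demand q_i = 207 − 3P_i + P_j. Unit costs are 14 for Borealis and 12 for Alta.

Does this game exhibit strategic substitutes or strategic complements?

Borealis's profit: π = (P_{Borealis} − 14)(207 − 3P_{Borealis} + P_{Alta}).
∂π/∂P_{Borealis} = 249 − 6P_{Borealis} + P_{Alta} = 0 ⇒ P_{Borealis} = 41.5 + (1/6)P_{Alta}.
The best-response slope dP_{Borealis}/dP_{Alta} = 1/6 > 0: the reaction function is upward-sloping, so the choices are strategic complements.

strategic complements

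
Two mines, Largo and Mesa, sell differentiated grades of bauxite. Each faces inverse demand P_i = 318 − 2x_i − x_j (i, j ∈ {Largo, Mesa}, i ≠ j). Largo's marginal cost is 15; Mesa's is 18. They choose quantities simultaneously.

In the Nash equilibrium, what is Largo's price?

Mine Largo's profit: π = x_{Largo}(318 − 2x_{Largo} − x_{Mesa}) − 15x_{Largo}.
∂π/∂x_{Largo} = 303 − 4x_{Largo} − x_{Mesa} = 0 ⇒ x_{Largo} = 75.75 − 0.25x_{Mesa}.
Similarly x_{Mesa} = 75 − 0.25x_{Largo}.
Plugging x_{Mesa} into Largo's best response: x_{Largo} = 75.75 − 0.25(75 − 0.25x_{Largo}) ⇒ 0.9375x_{Largo} = 57, so x_{Largo} = 60.8.
Then x_{Mesa} = 75 − 0.25·60.8 = 59.8.
P_{Largo} = 318 − 2·60.8 − 59.8 = 136.6.

136.6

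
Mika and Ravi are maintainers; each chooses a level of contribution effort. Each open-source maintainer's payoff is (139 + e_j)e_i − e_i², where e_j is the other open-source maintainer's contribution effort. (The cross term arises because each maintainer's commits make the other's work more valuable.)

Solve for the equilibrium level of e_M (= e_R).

Mika's payoff is (139 + e_R)e_M − e_M².
∂π/∂e_M = 139 + e_R − 2e_M = 0, so e_M = 69.5 + 0.5e_R.
By symmetry e_R = e_M; substituting into the reaction function, 0.5e_M = 69.5 and e_M = 139.

139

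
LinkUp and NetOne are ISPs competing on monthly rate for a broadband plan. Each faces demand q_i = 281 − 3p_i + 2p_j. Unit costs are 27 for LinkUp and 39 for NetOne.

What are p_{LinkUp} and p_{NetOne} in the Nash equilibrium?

92.75, 97.25

LinkUp's profit: π = (p_{LinkUp} − 27)(281 − 3p_{LinkUp} + 2p_{NetOne}).
∂π/∂p_{LinkUp} = 362 − 6p_{LinkUp} + 2p_{NetOne} = 0 ⇒ p_{LinkUp} = 181/3 + (1/3)p_{NetOne}.
Similarly p_{NetOne} = 199/3 + (1/3)p_{LinkUp}.
Substituting the second reaction function into the first: p_{LinkUp} = 181/3 + (1/3)(199/3 + (1/3)p_{LinkUp}), which gives (8/9)p_{LinkUp} = 742/9 ⇒ p_{LinkUp} = 92.75.
Then p_{NetOne} = 199/3 + (1/3)·92.75 = 97.25.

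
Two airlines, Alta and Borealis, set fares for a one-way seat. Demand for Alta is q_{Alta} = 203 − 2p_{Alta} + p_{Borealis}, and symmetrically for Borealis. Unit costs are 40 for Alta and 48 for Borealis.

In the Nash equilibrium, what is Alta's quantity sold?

110.8

Alta's profit: π = (p_{Alta} − 40)(203 − 2p_{Alta} + p_{Borealis}).
∂π/∂p_{Alta} = 283 − 4p_{Alta} + p_{Borealis} = 0 ⇒ p_{Alta} = 70.75 + 0.25p_{Borealis}.
Similarly p_{Borealis} = 74.75 + 0.25p_{Alta}.
Solving the two reaction functions simultaneously: (1 − (0.25)(0.25))p_{Alta} = 70.75 + 0.25·74.75, so 0.9375p_{Alta} = 89.4375 and p_{Alta} = 95.4.
Then p_{Borealis} = 74.75 + 0.25·95.4 = 98.6.
q_{Alta} = 203 − 2·95.4 + 98.6 = 110.8.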